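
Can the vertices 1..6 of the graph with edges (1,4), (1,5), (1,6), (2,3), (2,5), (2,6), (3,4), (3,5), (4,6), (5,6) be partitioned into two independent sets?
No (odd cycle of length 3: 4 -> 1 -> 6 -> 4)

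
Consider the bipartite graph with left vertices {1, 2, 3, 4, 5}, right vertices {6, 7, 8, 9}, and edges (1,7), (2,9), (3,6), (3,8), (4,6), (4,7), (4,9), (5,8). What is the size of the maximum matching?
4 (matching: (1,7), (2,9), (3,8), (4,6); upper bound min(|L|,|R|) = min(5,4) = 4)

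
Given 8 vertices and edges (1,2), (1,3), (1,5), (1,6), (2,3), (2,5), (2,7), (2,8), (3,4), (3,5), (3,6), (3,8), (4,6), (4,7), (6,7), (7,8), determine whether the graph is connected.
Yes (BFS from 1 visits [1, 2, 3, 5, 6, 7, 8, 4] — all 8 vertices reached)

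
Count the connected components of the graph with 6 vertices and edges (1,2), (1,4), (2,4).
4 (components: {1, 2, 4}, {3}, {5}, {6})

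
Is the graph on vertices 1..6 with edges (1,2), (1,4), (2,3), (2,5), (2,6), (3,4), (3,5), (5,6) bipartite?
No (odd cycle of length 3: 3 -> 2 -> 5 -> 3)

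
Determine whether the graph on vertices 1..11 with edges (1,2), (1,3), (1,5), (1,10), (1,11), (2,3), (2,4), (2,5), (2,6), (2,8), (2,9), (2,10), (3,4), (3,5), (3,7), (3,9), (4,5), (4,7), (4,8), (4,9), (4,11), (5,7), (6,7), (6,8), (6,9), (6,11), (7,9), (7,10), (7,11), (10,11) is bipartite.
No (odd cycle of length 3: 5 -> 1 -> 2 -> 5)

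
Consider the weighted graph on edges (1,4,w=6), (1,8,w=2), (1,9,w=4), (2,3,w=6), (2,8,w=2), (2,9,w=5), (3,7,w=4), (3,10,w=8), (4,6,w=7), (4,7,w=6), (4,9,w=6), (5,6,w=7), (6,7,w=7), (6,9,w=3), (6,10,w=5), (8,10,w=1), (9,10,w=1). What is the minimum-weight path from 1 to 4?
6 (path: 1 -> 4; weights 6 = 6)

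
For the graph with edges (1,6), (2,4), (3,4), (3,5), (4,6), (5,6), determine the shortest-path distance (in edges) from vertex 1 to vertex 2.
3 (path: 1 -> 6 -> 4 -> 2, 3 edges)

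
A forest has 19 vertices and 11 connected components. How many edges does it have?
8 (Each of the 11 component trees on V_i vertices has V_i - 1 edges; summing gives V - C = 19 - 11 = 8)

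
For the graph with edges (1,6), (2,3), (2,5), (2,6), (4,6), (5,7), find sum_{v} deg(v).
12 (handshake: sum of degrees = 2|E| = 2 x 6 = 12)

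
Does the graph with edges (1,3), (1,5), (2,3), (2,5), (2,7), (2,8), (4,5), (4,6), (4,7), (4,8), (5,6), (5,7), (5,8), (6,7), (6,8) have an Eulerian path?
Yes — and in fact it has an Eulerian circuit (the graph is connected and all 8 vertices have even degree)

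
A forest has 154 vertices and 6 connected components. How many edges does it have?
148 (Each of the 6 component trees on V_i vertices has V_i - 1 edges; summing gives V - C = 154 - 6 = 148)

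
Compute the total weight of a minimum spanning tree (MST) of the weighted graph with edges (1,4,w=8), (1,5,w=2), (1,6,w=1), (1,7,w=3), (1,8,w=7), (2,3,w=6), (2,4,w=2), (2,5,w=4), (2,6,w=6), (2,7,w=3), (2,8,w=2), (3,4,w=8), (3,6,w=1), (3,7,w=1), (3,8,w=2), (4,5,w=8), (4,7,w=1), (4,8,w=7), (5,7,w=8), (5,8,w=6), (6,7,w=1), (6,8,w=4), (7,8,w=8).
10 (MST edges: (1,5,w=2), (1,6,w=1), (2,4,w=2), (2,8,w=2), (3,6,w=1), (3,7,w=1), (4,7,w=1); sum of weights 2 + 1 + 2 + 2 + 1 + 1 + 1 = 10)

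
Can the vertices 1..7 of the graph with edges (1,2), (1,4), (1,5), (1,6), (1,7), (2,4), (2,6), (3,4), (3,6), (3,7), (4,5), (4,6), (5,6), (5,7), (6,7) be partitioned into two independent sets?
No (odd cycle of length 3: 7 -> 1 -> 6 -> 7)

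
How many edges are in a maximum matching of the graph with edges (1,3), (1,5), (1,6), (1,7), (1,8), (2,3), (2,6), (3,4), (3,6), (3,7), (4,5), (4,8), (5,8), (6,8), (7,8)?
4 (matching: (1,6), (2,3), (4,5), (7,8); upper bound floor(n/2) = floor(8/2) = 4)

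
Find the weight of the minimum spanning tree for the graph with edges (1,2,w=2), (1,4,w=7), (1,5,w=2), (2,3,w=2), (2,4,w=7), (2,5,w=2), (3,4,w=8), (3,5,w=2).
13 (MST edges: (1,2,w=2), (1,4,w=7), (1,5,w=2), (2,3,w=2); sum of weights 2 + 7 + 2 + 2 = 13)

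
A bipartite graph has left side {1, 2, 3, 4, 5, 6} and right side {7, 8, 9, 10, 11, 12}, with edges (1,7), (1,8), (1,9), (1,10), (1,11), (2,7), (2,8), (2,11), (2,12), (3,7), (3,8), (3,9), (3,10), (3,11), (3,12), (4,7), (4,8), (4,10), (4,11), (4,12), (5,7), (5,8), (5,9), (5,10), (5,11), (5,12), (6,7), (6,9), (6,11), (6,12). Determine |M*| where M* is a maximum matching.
6 (matching: (1,11), (2,12), (3,10), (4,8), (5,9), (6,7); upper bound min(|L|,|R|) = min(6,6) = 6)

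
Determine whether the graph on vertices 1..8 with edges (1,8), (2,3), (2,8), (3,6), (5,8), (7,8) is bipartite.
Yes. Partition: {1, 2, 4, 5, 6, 7}, {3, 8}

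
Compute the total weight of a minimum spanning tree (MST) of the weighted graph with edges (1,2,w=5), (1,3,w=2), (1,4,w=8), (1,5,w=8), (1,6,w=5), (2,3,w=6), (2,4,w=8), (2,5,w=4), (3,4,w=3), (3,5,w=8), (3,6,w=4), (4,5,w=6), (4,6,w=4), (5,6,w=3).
16 (MST edges: (1,3,w=2), (2,5,w=4), (3,4,w=3), (3,6,w=4), (5,6,w=3); sum of weights 2 + 4 + 3 + 4 + 3 = 16)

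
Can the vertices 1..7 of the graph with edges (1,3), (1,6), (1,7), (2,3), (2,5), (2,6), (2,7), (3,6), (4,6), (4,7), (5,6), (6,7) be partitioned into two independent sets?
No (odd cycle of length 3: 6 -> 1 -> 7 -> 6)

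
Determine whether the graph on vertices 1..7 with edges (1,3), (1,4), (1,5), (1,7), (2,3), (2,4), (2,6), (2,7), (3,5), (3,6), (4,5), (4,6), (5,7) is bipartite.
No (odd cycle of length 3: 5 -> 1 -> 3 -> 5)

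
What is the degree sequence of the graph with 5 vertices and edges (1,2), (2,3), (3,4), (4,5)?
[2, 2, 2, 1, 1] (degrees: deg(1)=1, deg(2)=2, deg(3)=2, deg(4)=2, deg(5)=1)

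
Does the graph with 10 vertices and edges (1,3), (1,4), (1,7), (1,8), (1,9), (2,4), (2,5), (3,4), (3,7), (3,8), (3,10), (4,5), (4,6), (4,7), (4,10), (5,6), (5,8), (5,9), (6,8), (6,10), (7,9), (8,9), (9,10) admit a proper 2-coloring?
No (odd cycle of length 3: 7 -> 1 -> 9 -> 7)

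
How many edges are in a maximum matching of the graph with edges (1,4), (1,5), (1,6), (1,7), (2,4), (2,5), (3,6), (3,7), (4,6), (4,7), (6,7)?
3 (matching: (1,5), (3,6), (4,7); upper bound floor(n/2) = floor(7/2) = 3)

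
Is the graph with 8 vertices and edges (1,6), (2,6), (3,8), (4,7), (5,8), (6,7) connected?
No, it has 2 components: {1, 2, 4, 6, 7}, {3, 5, 8}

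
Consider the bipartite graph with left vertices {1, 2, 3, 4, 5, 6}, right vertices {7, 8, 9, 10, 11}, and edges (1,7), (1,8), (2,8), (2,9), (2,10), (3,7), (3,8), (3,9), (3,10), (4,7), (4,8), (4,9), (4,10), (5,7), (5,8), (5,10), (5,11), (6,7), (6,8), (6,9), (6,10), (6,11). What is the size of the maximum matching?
5 (matching: (1,8), (2,10), (3,9), (4,7), (5,11); upper bound min(|L|,|R|) = min(6,5) = 5)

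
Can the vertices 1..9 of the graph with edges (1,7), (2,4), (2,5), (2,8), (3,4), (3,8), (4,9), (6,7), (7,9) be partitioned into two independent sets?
Yes. Partition: {1, 2, 3, 6, 9}, {4, 5, 7, 8}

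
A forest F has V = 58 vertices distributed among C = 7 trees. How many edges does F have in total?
51 (Each of the 7 component trees on V_i vertices has V_i - 1 edges; summing gives V - C = 58 - 7 = 51)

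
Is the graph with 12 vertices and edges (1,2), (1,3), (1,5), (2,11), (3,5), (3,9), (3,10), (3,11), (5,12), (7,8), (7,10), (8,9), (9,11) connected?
No, it has 3 components: {1, 2, 3, 5, 7, 8, 9, 10, 11, 12}, {4}, {6}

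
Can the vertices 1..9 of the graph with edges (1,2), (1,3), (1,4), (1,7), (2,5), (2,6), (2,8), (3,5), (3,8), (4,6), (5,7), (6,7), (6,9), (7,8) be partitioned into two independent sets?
Yes. Partition: {1, 5, 6, 8}, {2, 3, 4, 7, 9}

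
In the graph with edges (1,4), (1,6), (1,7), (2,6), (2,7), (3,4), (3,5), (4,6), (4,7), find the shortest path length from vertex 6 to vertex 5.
3 (path: 6 -> 4 -> 3 -> 5, 3 edges)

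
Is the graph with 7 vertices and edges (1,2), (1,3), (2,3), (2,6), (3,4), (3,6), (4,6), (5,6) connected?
No, it has 2 components: {1, 2, 3, 4, 5, 6}, {7}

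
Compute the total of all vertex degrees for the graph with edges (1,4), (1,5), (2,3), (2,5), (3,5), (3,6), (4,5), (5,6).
16 (handshake: sum of degrees = 2|E| = 2 x 8 = 16)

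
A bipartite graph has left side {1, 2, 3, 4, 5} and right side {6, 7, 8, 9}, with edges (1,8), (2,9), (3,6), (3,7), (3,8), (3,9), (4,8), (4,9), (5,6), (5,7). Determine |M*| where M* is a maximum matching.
4 (matching: (1,8), (2,9), (3,7), (5,6); upper bound min(|L|,|R|) = min(5,4) = 4)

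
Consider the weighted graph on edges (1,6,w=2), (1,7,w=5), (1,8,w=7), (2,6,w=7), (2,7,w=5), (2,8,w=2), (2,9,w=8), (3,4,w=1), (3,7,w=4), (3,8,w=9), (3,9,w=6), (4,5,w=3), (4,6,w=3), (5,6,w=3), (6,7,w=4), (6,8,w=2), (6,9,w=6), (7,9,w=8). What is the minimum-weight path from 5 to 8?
5 (path: 5 -> 6 -> 8; weights 3 + 2 = 5)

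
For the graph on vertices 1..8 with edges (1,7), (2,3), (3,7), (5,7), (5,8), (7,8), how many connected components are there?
3 (components: {1, 2, 3, 5, 7, 8}, {4}, {6})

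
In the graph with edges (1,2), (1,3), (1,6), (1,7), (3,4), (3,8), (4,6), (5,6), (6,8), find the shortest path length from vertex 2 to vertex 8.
3 (path: 2 -> 1 -> 6 -> 8, 3 edges)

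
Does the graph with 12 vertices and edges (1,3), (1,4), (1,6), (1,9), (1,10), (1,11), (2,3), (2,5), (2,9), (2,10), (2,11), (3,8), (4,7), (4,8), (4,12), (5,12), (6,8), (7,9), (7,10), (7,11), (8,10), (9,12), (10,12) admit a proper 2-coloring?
Yes. Partition: {1, 2, 7, 8, 12}, {3, 4, 5, 6, 9, 10, 11}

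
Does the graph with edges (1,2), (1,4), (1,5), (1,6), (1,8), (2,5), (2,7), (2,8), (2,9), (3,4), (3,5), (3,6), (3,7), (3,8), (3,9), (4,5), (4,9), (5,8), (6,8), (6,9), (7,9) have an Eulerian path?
No (6 vertices have odd degree: {1, 2, 5, 7, 8, 9}; Eulerian path requires 0 or 2)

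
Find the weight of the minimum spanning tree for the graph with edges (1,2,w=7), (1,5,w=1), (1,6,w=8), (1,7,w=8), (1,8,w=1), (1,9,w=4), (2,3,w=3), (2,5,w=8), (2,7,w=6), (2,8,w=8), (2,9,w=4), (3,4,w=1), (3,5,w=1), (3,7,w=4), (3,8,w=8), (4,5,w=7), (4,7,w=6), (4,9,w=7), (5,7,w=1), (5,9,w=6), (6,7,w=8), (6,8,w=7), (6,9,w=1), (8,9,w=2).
11 (MST edges: (1,5,w=1), (1,8,w=1), (2,3,w=3), (3,4,w=1), (3,5,w=1), (5,7,w=1), (6,9,w=1), (8,9,w=2); sum of weights 1 + 1 + 3 + 1 + 1 + 1 + 1 + 2 = 11)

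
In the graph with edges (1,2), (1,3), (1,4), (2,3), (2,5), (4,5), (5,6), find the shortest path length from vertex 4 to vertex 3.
2 (path: 4 -> 1 -> 3, 2 edges)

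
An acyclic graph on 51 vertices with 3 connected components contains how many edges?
48 (Each of the 3 component trees on V_i vertices has V_i - 1 edges; summing gives V - C = 51 - 3 = 48)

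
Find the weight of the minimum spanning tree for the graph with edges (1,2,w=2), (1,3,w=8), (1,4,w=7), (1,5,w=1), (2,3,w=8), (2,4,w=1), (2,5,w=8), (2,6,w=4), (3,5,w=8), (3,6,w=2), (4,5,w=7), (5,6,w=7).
10 (MST edges: (1,2,w=2), (1,5,w=1), (2,4,w=1), (2,6,w=4), (3,6,w=2); sum of weights 2 + 1 + 1 + 4 + 2 = 10)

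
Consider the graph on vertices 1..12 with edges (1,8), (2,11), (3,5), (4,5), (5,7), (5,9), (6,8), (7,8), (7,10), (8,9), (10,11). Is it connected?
No, it has 2 components: {1, 2, 3, 4, 5, 6, 7, 8, 9, 10, 11}, {12}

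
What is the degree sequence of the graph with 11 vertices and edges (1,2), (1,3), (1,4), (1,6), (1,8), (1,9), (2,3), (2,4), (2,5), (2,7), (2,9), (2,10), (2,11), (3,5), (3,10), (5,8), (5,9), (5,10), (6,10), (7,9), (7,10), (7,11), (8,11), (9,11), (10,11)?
[8, 6, 6, 5, 5, 5, 4, 4, 3, 2, 2] (degrees: deg(1)=6, deg(2)=8, deg(3)=4, deg(4)=2, deg(5)=5, deg(6)=2, deg(7)=4, deg(8)=3, deg(9)=5, deg(10)=6, deg(11)=5)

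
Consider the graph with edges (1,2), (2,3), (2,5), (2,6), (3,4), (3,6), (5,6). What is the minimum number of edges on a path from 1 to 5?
2 (path: 1 -> 2 -> 5, 2 edges)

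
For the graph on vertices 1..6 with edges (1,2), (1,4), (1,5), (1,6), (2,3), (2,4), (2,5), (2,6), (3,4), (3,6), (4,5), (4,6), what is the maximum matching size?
3 (matching: (1,5), (2,6), (3,4); upper bound floor(n/2) = floor(6/2) = 3)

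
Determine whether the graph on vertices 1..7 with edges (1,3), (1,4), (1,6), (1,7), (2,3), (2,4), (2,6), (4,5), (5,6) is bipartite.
Yes. Partition: {1, 2, 5}, {3, 4, 6, 7}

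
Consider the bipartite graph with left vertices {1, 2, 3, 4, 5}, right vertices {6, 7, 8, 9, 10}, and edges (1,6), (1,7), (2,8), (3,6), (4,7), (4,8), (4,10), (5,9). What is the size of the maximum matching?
5 (matching: (1,7), (2,8), (3,6), (4,10), (5,9); upper bound min(|L|,|R|) = min(5,5) = 5)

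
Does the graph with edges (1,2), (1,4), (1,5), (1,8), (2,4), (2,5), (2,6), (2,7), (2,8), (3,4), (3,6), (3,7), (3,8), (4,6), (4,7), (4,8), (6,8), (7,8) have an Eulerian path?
Yes — and in fact it has an Eulerian circuit (the graph is connected and all 8 vertices have even degree)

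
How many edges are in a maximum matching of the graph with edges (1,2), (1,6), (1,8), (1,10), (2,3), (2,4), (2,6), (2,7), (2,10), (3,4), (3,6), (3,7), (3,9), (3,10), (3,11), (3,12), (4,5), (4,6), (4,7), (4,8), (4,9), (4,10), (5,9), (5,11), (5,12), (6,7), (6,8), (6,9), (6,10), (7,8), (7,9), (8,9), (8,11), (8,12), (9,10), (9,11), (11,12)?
6 (matching: (1,10), (2,7), (3,11), (4,9), (5,12), (6,8); upper bound floor(n/2) = floor(12/2) = 6)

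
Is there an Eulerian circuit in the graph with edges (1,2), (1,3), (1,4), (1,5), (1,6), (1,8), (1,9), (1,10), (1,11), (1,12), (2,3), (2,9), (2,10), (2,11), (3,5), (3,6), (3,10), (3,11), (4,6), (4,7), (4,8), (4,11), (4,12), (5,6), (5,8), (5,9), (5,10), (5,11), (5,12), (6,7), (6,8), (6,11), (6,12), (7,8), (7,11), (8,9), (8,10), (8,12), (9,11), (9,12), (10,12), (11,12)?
No (2 vertices have odd degree: {2, 11}; Eulerian circuit requires 0)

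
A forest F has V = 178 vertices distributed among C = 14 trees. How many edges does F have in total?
164 (Each of the 14 component trees on V_i vertices has V_i - 1 edges; summing gives V - C = 178 - 14 = 164)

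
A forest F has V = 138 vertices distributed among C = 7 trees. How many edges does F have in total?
131 (Each of the 7 component trees on V_i vertices has V_i - 1 edges; summing gives V - C = 138 - 7 = 131)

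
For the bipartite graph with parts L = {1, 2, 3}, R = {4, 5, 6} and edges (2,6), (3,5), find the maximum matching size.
2 (matching: (2,6), (3,5); upper bound min(|L|,|R|) = min(3,3) = 3)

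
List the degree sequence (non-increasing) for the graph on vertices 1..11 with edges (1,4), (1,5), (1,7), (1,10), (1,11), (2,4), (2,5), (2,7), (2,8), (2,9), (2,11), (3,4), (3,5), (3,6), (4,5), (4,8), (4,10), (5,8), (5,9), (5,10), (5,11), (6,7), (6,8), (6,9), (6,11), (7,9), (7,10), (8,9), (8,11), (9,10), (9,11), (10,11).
[8, 7, 7, 6, 6, 6, 6, 5, 5, 5, 3] (degrees: deg(1)=5, deg(2)=6, deg(3)=3, deg(4)=6, deg(5)=8, deg(6)=5, deg(7)=5, deg(8)=6, deg(9)=7, deg(10)=6, deg(11)=7)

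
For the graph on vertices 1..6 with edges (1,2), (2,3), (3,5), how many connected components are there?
3 (components: {1, 2, 3, 5}, {4}, {6})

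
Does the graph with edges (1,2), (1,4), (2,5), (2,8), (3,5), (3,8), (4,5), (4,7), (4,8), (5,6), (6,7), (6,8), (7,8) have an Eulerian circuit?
No (4 vertices have odd degree: {2, 6, 7, 8}; Eulerian circuit requires 0)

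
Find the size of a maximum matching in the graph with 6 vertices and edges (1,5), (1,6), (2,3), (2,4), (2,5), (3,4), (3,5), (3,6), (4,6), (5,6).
3 (matching: (1,6), (2,4), (3,5); upper bound floor(n/2) = floor(6/2) = 3)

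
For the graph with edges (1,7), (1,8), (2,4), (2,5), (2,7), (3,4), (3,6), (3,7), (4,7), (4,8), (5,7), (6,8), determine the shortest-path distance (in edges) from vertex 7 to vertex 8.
2 (path: 7 -> 4 -> 8, 2 edges)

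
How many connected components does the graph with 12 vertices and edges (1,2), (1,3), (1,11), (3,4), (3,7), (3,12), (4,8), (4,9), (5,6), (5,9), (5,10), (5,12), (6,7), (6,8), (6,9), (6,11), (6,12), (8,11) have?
1 (components: {1, 2, 3, 4, 5, 6, 7, 8, 9, 10, 11, 12})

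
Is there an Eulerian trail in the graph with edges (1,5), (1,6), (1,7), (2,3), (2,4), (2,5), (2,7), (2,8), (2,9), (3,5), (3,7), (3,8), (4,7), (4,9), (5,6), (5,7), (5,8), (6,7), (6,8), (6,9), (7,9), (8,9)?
No (6 vertices have odd degree: {1, 4, 6, 7, 8, 9}; Eulerian path requires 0 or 2)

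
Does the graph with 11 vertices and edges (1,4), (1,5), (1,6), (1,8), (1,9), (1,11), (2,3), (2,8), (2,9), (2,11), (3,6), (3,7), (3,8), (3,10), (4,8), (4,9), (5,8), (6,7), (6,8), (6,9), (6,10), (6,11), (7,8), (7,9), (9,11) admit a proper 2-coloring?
No (odd cycle of length 3: 6 -> 1 -> 8 -> 6)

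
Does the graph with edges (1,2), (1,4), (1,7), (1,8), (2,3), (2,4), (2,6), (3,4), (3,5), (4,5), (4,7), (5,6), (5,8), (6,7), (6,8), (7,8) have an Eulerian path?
Yes (the graph is connected and exactly 2 vertices have odd degree: {3, 4}; any Eulerian path must start and end at those)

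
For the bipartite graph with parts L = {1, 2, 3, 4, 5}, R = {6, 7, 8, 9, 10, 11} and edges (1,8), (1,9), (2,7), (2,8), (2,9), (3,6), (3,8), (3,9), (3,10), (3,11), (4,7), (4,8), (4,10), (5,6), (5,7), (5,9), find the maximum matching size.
5 (matching: (1,9), (2,8), (3,11), (4,10), (5,7); upper bound min(|L|,|R|) = min(5,6) = 5)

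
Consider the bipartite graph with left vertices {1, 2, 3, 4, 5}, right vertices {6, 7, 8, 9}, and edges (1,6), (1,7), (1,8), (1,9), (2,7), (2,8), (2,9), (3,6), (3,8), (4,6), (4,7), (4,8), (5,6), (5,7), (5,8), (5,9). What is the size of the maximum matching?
4 (matching: (1,9), (2,8), (3,6), (4,7); upper bound min(|L|,|R|) = min(5,4) = 4)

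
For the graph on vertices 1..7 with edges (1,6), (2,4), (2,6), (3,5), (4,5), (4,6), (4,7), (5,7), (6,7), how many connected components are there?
1 (components: {1, 2, 3, 4, 5, 6, 7})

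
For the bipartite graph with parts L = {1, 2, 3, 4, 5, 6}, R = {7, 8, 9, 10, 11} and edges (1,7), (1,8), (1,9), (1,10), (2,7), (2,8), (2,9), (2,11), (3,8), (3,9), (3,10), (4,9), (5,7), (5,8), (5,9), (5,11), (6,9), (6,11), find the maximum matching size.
5 (matching: (1,10), (2,11), (3,8), (4,9), (5,7); upper bound min(|L|,|R|) = min(6,5) = 5)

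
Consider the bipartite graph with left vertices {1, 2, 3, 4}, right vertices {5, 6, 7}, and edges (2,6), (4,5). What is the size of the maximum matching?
2 (matching: (2,6), (4,5); upper bound min(|L|,|R|) = min(4,3) = 3)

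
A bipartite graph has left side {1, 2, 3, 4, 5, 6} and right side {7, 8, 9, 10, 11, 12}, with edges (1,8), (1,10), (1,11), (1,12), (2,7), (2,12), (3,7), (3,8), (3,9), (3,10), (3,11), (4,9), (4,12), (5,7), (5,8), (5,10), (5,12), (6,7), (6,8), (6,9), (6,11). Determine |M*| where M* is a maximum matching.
6 (matching: (1,12), (2,7), (3,11), (4,9), (5,10), (6,8); upper bound min(|L|,|R|) = min(6,6) = 6)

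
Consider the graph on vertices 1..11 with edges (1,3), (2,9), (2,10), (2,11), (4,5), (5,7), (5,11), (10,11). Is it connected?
No, it has 4 components: {1, 3}, {2, 4, 5, 7, 9, 10, 11}, {6}, {8}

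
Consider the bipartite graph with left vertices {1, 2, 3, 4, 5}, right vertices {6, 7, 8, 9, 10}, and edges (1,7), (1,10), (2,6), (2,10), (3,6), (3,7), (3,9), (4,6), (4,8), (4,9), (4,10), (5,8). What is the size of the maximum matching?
5 (matching: (1,10), (2,6), (3,7), (4,9), (5,8); upper bound min(|L|,|R|) = min(5,5) = 5)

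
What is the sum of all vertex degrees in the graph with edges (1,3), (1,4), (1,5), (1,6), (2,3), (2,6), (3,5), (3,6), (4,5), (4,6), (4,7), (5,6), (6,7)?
26 (handshake: sum of degrees = 2|E| = 2 x 13 = 26)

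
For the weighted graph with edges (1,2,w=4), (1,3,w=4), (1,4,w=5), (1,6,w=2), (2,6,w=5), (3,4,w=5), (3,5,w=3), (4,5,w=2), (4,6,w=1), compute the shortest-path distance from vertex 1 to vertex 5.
5 (path: 1 -> 6 -> 4 -> 5; weights 2 + 1 + 2 = 5)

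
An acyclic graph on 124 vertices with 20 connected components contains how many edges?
104 (Each of the 20 component trees on V_i vertices has V_i - 1 edges; summing gives V - C = 124 - 20 = 104)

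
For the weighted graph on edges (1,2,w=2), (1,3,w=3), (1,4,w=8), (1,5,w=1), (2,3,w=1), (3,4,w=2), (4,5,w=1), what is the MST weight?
5 (MST edges: (1,2,w=2), (1,5,w=1), (2,3,w=1), (4,5,w=1); sum of weights 2 + 1 + 1 + 1 = 5)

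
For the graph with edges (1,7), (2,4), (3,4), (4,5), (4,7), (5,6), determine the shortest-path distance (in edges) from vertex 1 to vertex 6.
4 (path: 1 -> 7 -> 4 -> 5 -> 6, 4 edges)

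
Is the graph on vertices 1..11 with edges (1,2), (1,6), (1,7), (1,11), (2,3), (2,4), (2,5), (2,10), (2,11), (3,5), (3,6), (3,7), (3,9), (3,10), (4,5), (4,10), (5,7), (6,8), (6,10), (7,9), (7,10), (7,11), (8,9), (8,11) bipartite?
No (odd cycle of length 3: 7 -> 1 -> 11 -> 7)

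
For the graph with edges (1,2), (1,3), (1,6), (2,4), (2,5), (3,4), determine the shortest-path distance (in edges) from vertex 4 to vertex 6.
3 (path: 4 -> 2 -> 1 -> 6, 3 edges)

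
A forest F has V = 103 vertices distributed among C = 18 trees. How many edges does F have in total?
85 (Each of the 18 component trees on V_i vertices has V_i - 1 edges; summing gives V - C = 103 - 18 = 85)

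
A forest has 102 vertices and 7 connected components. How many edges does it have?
95 (Each of the 7 component trees on V_i vertices has V_i - 1 edges; summing gives V - C = 102 - 7 = 95)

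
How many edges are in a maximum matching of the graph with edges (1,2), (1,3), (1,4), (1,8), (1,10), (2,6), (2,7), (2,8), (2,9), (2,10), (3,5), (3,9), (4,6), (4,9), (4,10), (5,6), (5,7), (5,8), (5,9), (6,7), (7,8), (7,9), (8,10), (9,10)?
5 (matching: (1,8), (2,7), (3,9), (4,10), (5,6); upper bound floor(n/2) = floor(10/2) = 5)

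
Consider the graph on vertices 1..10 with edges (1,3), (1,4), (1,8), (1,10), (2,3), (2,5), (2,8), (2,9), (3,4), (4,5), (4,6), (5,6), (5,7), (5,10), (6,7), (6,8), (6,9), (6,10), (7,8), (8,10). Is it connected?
Yes (BFS from 1 visits [1, 3, 4, 8, 10, 2, 5, 6, 7, 9] — all 10 vertices reached)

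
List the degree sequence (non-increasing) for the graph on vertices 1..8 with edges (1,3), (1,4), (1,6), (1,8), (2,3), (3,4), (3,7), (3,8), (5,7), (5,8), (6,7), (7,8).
[5, 4, 4, 4, 2, 2, 2, 1] (degrees: deg(1)=4, deg(2)=1, deg(3)=5, deg(4)=2, deg(5)=2, deg(6)=2, deg(7)=4, deg(8)=4)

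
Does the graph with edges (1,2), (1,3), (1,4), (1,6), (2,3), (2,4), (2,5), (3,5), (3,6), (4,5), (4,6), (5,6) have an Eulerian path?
Yes — and in fact it has an Eulerian circuit (the graph is connected and all 6 vertices have even degree)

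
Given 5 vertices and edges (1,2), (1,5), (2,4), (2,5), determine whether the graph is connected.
No, it has 2 components: {1, 2, 4, 5}, {3}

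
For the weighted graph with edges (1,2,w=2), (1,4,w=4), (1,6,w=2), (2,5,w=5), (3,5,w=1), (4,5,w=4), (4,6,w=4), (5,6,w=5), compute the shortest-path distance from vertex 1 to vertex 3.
8 (path: 1 -> 2 -> 5 -> 3; weights 2 + 5 + 1 = 8)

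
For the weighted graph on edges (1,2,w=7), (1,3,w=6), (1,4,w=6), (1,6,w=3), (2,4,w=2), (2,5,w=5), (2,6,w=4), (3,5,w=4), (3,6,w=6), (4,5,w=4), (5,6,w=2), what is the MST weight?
15 (MST edges: (1,6,w=3), (2,4,w=2), (2,6,w=4), (3,5,w=4), (5,6,w=2); sum of weights 3 + 2 + 4 + 4 + 2 = 15)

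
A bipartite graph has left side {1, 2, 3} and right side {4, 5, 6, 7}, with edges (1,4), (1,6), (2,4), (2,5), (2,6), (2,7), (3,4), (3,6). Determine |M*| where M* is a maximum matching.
3 (matching: (1,6), (2,7), (3,4); upper bound min(|L|,|R|) = min(3,4) = 3)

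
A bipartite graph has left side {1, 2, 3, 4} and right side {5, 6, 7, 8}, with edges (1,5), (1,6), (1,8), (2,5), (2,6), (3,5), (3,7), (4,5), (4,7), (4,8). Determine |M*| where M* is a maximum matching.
4 (matching: (1,8), (2,6), (3,7), (4,5); upper bound min(|L|,|R|) = min(4,4) = 4)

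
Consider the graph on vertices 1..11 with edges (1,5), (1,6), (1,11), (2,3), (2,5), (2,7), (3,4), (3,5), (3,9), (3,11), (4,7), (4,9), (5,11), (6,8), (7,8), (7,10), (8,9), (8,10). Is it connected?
Yes (BFS from 1 visits [1, 5, 6, 11, 2, 3, 8, 7, 4, 9, 10] — all 11 vertices reached)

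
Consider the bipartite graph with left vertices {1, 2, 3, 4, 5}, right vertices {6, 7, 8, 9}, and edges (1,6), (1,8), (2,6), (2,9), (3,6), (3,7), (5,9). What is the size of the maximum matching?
4 (matching: (1,8), (2,6), (3,7), (5,9); upper bound min(|L|,|R|) = min(5,4) = 4)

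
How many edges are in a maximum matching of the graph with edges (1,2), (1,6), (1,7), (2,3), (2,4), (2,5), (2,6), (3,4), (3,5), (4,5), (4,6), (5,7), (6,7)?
3 (matching: (1,7), (2,5), (4,6); upper bound floor(n/2) = floor(7/2) = 3)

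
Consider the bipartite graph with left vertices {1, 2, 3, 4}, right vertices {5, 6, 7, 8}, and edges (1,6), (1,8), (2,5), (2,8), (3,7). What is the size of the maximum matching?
3 (matching: (1,6), (2,8), (3,7); upper bound min(|L|,|R|) = min(4,4) = 4)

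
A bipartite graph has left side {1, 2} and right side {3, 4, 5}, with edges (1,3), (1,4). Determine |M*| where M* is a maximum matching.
1 (matching: (1,4); upper bound min(|L|,|R|) = min(2,3) = 2)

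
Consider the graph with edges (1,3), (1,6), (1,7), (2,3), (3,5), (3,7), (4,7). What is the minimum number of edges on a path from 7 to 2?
2 (path: 7 -> 3 -> 2, 2 edges)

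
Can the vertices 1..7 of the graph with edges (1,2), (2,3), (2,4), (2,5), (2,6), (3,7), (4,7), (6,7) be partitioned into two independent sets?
Yes. Partition: {1, 3, 4, 5, 6}, {2, 7}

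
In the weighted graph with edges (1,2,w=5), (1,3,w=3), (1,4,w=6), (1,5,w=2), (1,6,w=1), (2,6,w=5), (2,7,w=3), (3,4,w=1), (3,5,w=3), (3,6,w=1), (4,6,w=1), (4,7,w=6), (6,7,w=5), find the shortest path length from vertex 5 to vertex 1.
2 (path: 5 -> 1; weights 2 = 2)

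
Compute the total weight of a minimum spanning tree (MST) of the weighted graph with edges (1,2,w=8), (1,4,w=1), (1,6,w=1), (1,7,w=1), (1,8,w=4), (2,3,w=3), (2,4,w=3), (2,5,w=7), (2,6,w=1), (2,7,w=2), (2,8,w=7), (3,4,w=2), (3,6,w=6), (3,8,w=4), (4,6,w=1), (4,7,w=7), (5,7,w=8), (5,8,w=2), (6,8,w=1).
9 (MST edges: (1,4,w=1), (1,6,w=1), (1,7,w=1), (2,6,w=1), (3,4,w=2), (5,8,w=2), (6,8,w=1); sum of weights 1 + 1 + 1 + 1 + 2 + 2 + 1 = 9)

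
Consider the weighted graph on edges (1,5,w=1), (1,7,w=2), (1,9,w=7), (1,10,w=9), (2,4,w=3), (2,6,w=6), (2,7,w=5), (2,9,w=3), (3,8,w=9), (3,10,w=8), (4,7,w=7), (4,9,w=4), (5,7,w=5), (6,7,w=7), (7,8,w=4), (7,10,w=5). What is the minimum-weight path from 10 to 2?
10 (path: 10 -> 7 -> 2; weights 5 + 5 = 10)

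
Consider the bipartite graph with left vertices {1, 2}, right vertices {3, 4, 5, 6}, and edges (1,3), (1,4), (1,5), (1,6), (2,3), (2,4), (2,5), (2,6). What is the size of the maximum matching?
2 (matching: (1,6), (2,5); upper bound min(|L|,|R|) = min(2,4) = 2)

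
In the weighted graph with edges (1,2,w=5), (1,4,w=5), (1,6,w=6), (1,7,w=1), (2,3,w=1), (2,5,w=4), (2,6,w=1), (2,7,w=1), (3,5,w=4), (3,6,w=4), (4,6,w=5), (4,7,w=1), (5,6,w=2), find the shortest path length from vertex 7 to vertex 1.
1 (path: 7 -> 1; weights 1 = 1)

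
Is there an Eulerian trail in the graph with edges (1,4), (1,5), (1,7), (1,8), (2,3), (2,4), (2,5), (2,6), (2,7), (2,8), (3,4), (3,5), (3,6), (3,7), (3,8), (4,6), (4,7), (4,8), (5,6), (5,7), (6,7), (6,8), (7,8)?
Yes (the graph is connected and exactly 2 vertices have odd degree: {5, 7}; any Eulerian path must start and end at those)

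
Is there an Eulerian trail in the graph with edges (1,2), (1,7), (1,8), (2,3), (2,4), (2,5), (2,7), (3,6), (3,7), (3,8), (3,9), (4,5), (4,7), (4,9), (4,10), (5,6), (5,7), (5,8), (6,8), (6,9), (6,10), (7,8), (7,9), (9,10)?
No (10 vertices have odd degree: {1, 2, 3, 4, 5, 6, 7, 8, 9, 10}; Eulerian path requires 0 or 2)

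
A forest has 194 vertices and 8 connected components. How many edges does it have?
186 (Each of the 8 component trees on V_i vertices has V_i - 1 edges; summing gives V - C = 194 - 8 = 186)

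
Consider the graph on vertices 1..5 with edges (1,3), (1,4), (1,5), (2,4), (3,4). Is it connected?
Yes (BFS from 1 visits [1, 3, 4, 5, 2] — all 5 vertices reached)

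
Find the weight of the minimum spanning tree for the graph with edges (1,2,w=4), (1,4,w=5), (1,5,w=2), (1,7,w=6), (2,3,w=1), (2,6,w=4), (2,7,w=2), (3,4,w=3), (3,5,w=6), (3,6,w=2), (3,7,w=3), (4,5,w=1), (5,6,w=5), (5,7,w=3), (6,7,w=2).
11 (MST edges: (1,5,w=2), (2,3,w=1), (2,7,w=2), (3,4,w=3), (3,6,w=2), (4,5,w=1); sum of weights 2 + 1 + 2 + 3 + 2 + 1 = 11)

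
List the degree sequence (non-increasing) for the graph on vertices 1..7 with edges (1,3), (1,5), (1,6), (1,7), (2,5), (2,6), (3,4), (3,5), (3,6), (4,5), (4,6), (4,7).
[4, 4, 4, 4, 4, 2, 2] (degrees: deg(1)=4, deg(2)=2, deg(3)=4, deg(4)=4, deg(5)=4, deg(6)=4, deg(7)=2)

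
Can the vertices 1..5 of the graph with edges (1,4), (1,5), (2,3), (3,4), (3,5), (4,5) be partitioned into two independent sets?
No (odd cycle of length 3: 5 -> 1 -> 4 -> 5)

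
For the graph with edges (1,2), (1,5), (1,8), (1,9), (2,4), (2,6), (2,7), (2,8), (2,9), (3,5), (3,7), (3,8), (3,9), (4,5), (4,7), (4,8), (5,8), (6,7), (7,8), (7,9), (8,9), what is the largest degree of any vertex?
7 (attained at vertex 8)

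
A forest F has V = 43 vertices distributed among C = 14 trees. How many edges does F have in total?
29 (Each of the 14 component trees on V_i vertices has V_i - 1 edges; summing gives V - C = 43 - 14 = 29)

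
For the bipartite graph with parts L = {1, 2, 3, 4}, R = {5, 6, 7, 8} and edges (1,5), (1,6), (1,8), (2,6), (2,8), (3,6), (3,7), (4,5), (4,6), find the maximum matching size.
4 (matching: (1,8), (2,6), (3,7), (4,5); upper bound min(|L|,|R|) = min(4,4) = 4)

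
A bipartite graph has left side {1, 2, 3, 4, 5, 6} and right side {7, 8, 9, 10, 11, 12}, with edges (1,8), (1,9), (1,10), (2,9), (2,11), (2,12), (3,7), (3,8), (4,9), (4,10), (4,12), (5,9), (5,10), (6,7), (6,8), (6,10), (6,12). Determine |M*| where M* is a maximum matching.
6 (matching: (1,10), (2,11), (3,8), (4,12), (5,9), (6,7); upper bound min(|L|,|R|) = min(6,6) = 6)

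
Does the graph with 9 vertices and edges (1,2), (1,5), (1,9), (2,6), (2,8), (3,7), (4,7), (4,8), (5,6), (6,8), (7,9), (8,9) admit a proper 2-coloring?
No (odd cycle of length 5: 8 -> 9 -> 1 -> 2 -> 6 -> 8)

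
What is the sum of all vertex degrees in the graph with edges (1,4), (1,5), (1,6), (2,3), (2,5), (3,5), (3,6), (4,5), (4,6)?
18 (handshake: sum of degrees = 2|E| = 2 x 9 = 18)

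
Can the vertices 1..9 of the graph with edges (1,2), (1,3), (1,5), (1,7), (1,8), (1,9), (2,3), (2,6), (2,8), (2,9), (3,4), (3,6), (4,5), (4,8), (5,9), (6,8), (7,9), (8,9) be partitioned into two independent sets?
No (odd cycle of length 3: 8 -> 1 -> 9 -> 8)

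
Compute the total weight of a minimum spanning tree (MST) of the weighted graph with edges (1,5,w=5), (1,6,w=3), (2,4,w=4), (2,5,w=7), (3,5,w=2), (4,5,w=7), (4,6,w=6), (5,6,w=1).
16 (MST edges: (1,6,w=3), (2,4,w=4), (3,5,w=2), (4,6,w=6), (5,6,w=1); sum of weights 3 + 4 + 2 + 6 + 1 = 16)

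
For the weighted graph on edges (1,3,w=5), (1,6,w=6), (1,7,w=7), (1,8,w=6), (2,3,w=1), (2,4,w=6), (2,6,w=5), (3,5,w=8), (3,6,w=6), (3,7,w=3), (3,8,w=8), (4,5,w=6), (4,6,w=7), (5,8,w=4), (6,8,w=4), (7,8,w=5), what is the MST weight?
28 (MST edges: (1,3,w=5), (2,3,w=1), (2,4,w=6), (2,6,w=5), (3,7,w=3), (5,8,w=4), (6,8,w=4); sum of weights 5 + 1 + 6 + 5 + 3 + 4 + 4 = 28)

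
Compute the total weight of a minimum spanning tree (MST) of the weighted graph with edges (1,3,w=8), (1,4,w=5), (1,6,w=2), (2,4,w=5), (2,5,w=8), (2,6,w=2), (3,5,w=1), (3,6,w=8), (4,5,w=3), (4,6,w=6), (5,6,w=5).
13 (MST edges: (1,4,w=5), (1,6,w=2), (2,6,w=2), (3,5,w=1), (4,5,w=3); sum of weights 5 + 2 + 2 + 1 + 3 = 13)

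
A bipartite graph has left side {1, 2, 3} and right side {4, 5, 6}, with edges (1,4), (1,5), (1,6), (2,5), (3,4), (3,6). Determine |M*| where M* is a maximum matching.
3 (matching: (1,6), (2,5), (3,4); upper bound min(|L|,|R|) = min(3,3) = 3)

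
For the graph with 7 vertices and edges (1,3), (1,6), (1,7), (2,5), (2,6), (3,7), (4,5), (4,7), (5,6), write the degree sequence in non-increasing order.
[3, 3, 3, 3, 2, 2, 2] (degrees: deg(1)=3, deg(2)=2, deg(3)=2, deg(4)=2, deg(5)=3, deg(6)=3, deg(7)=3)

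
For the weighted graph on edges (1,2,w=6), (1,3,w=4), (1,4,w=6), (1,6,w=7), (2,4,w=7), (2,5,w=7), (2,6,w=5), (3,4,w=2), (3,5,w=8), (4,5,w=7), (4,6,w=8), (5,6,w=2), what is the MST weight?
19 (MST edges: (1,2,w=6), (1,3,w=4), (2,6,w=5), (3,4,w=2), (5,6,w=2); sum of weights 6 + 4 + 5 + 2 + 2 = 19)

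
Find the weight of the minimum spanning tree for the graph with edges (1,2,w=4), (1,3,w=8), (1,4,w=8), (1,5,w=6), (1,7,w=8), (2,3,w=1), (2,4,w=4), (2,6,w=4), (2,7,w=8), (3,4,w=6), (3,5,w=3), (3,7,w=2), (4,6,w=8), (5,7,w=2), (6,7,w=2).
15 (MST edges: (1,2,w=4), (2,3,w=1), (2,4,w=4), (3,7,w=2), (5,7,w=2), (6,7,w=2); sum of weights 4 + 1 + 4 + 2 + 2 + 2 = 15)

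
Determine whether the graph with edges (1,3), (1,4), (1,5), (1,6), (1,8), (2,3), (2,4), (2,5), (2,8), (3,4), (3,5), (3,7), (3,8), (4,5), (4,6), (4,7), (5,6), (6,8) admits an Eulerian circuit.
No (2 vertices have odd degree: {1, 5}; Eulerian circuit requires 0)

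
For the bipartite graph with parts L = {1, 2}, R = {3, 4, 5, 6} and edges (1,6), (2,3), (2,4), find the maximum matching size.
2 (matching: (1,6), (2,4); upper bound min(|L|,|R|) = min(2,4) = 2)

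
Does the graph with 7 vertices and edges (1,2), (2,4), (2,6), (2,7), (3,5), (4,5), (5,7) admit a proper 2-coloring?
Yes. Partition: {1, 3, 4, 6, 7}, {2, 5}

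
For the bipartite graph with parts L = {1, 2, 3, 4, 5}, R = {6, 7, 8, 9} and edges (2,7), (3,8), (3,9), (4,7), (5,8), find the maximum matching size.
3 (matching: (2,7), (3,9), (5,8); upper bound min(|L|,|R|) = min(5,4) = 4)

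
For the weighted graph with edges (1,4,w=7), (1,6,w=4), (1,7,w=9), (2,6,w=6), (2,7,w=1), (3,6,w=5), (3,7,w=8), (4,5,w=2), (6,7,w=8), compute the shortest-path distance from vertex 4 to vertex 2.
17 (path: 4 -> 1 -> 7 -> 2; weights 7 + 9 + 1 = 17)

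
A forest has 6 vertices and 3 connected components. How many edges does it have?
3 (Each of the 3 component trees on V_i vertices has V_i - 1 edges; summing gives V - C = 6 - 3 = 3)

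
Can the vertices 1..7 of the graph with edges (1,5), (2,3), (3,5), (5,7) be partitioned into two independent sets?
Yes. Partition: {1, 3, 4, 6, 7}, {2, 5}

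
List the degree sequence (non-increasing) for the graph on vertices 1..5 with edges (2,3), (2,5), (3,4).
[2, 2, 1, 1, 0] (degrees: deg(1)=0, deg(2)=2, deg(3)=2, deg(4)=1, deg(5)=1)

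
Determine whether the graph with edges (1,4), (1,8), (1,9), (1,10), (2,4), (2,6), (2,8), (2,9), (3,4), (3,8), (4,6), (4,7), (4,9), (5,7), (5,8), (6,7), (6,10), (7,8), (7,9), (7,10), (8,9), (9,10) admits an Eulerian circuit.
Yes (the graph is connected and all 10 vertices have even degree)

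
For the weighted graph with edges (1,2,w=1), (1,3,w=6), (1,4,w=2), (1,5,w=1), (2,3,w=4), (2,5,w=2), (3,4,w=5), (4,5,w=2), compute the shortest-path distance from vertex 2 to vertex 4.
3 (path: 2 -> 1 -> 4; weights 1 + 2 = 3)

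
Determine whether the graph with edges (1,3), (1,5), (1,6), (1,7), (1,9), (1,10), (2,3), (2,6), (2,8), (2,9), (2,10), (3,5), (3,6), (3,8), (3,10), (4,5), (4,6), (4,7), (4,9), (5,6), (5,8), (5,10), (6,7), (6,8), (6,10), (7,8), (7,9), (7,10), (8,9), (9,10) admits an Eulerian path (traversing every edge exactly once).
Yes (the graph is connected and exactly 2 vertices have odd degree: {2, 10}; any Eulerian path must start and end at those)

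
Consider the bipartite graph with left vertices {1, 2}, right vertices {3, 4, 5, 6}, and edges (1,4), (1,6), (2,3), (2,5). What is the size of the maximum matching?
2 (matching: (1,6), (2,5); upper bound min(|L|,|R|) = min(2,4) = 2)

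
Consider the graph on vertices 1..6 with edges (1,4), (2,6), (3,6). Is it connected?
No, it has 3 components: {1, 4}, {2, 3, 6}, {5}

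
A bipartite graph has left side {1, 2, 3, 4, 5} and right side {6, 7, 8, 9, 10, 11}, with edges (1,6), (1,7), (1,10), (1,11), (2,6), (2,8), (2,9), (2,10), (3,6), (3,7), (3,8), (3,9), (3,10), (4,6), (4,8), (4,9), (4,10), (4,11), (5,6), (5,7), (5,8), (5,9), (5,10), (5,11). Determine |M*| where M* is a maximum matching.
5 (matching: (1,11), (2,10), (3,9), (4,8), (5,7); upper bound min(|L|,|R|) = min(5,6) = 5)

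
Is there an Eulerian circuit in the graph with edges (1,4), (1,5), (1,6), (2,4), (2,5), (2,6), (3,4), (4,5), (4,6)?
No (6 vertices have odd degree: {1, 2, 3, 4, 5, 6}; Eulerian circuit requires 0)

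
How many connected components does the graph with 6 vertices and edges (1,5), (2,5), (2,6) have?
3 (components: {1, 2, 5, 6}, {3}, {4})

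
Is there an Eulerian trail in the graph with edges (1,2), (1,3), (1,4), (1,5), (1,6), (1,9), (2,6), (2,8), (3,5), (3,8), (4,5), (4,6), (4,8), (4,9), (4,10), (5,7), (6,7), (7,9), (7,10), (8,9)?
Yes (the graph is connected and exactly 2 vertices have odd degree: {2, 3}; any Eulerian path must start and end at those)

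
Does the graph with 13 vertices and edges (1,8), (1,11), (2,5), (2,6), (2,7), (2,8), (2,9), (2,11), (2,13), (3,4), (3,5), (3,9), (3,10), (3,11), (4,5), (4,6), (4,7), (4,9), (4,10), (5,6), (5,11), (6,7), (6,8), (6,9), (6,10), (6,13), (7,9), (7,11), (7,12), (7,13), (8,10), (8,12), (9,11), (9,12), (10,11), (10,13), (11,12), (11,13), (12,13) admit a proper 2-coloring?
No (odd cycle of length 3: 12 -> 11 -> 7 -> 12)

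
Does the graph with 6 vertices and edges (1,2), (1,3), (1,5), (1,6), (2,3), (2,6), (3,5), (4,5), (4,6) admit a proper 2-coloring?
No (odd cycle of length 3: 2 -> 1 -> 3 -> 2)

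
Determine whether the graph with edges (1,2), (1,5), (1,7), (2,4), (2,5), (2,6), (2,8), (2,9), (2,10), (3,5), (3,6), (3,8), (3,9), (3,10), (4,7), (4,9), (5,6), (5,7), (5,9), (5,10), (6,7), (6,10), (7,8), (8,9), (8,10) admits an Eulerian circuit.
No (10 vertices have odd degree: {1, 2, 3, 4, 5, 6, 7, 8, 9, 10}; Eulerian circuit requires 0)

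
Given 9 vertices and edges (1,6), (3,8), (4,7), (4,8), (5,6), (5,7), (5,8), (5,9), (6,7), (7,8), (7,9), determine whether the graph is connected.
No, it has 2 components: {1, 3, 4, 5, 6, 7, 8, 9}, {2}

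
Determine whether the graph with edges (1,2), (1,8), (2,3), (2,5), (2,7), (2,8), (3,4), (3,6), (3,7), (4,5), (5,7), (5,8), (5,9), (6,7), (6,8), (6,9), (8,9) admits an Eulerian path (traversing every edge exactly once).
No (4 vertices have odd degree: {2, 5, 8, 9}; Eulerian path requires 0 or 2)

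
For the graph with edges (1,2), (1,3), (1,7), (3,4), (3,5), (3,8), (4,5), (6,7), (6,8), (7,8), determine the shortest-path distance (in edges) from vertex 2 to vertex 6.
3 (path: 2 -> 1 -> 7 -> 6, 3 edges)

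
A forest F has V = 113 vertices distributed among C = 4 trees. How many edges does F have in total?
109 (Each of the 4 component trees on V_i vertices has V_i - 1 edges; summing gives V - C = 113 - 4 = 109)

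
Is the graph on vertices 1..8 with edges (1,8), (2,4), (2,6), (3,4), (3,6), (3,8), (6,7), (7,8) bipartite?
Yes. Partition: {1, 2, 3, 5, 7}, {4, 6, 8}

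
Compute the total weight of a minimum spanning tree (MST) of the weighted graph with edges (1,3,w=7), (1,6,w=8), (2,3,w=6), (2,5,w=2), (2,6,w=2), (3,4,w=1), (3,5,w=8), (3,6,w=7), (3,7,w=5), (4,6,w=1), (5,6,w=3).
18 (MST edges: (1,3,w=7), (2,5,w=2), (2,6,w=2), (3,4,w=1), (3,7,w=5), (4,6,w=1); sum of weights 7 + 2 + 2 + 1 + 5 + 1 = 18)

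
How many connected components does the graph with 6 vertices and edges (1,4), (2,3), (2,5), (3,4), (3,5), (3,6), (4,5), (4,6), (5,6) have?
1 (components: {1, 2, 3, 4, 5, 6})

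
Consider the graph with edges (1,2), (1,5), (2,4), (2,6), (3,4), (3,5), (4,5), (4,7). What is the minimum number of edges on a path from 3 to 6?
3 (path: 3 -> 4 -> 2 -> 6, 3 edges)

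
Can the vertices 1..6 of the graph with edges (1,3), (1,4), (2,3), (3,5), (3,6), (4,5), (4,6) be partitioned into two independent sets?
Yes. Partition: {1, 2, 5, 6}, {3, 4}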